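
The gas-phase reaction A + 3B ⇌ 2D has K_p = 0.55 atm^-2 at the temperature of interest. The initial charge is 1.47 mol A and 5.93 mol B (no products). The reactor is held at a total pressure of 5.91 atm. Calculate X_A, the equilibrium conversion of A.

X = 0.747

Let X = conversion of A (basis 1.47 mol A); extent of reaction ξ = 1.47X.
Moles: n_A = 1.47 − 1.47X; n_B = 5.93 − 4.41X; n_D = 2.94X.
Total moles n_T = 7.4 − 2.94X.
With p_i = (n_i/n_T)P, K_p = p_D^2 / (p_A p_B^3).
Setting this equal to 0.55 atm^-2 and taking the physical root (0 < X < 1) gives X = 0.747.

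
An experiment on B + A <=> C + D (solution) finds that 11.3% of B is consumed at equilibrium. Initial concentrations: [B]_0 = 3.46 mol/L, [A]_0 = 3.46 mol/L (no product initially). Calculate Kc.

Let X = conversion of B.
Concentrations: [B] = 3.46 − 3.46X; [A] = 3.46 − 3.46X; [C] = 3.46X; [D] = 3.46X.
At X = 0.113: [B] = 3.07, [A] = 3.07, [C] = 0.391, [D] = 0.391.
Kc = [C] [D] / ([B] [A]) = 0.0162.

Kc = 0.0162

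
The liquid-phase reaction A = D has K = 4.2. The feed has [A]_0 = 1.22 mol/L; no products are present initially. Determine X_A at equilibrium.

X = 0.808

Let X = conversion of A; extent ξ = 1.22·X mol/L.
Concentrations: [A] = 1.22 − 1.22X; [D] = 1.22X.
K = [D] / ([A]).
Equating to 4.2: the physical root is X = 0.808.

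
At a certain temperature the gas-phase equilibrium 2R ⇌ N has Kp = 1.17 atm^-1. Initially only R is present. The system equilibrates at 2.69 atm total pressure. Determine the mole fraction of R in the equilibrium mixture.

y_R = 0.427

Take 1 mol R as basis and let X be its fractional conversion, so ξ = 0.5X.
Species balance: n_R = 1 − X; n_N = 0.5X.
n_T = Σnᵢ = 1 − 0.5X.
Mole fractions y_i = n_i/n_T; Kp = p_N / (p_R^2) with p_i = y_i·P.
Equating to 1.17 atm^-1 and solving on 0 < X < 1: X = 0.729.
Then n_R = 0.271, n_T = 0.636, so y_R = 0.427.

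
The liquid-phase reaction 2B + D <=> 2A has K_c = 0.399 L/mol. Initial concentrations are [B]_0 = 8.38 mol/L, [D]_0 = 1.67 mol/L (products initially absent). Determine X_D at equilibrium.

X = 0.739

Let X = conversion of D; extent ξ = 1.67·X mol/L.
Concentrations: [B] = 8.38 − 3.34X; [D] = 1.67 − 1.67X; [A] = 3.34X.
K_c = [A]^2 / ([B]^2 [D]).
Solving K_c = 0.399 for X ∈ (0,1): X = 0.739.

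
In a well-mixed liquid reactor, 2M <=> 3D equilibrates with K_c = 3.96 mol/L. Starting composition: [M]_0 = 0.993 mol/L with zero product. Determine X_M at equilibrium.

X = 0.587

Let X = conversion of M; extent ξ = 0.993X/2 mol/L.
Concentrations: [M] = 0.993 − 0.993X; [D] = 1.49X.
K_c = [D]^3 / ([M]^2).
Equating to 3.96 mol/L: the physical root is X = 0.587.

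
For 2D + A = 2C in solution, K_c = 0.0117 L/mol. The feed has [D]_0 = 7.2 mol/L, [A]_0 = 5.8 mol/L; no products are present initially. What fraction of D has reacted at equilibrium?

Let X = conversion of D; extent ξ = 7.2X/2 mol/L.
Concentrations: [D] = 7.2 − 7.2X; [A] = 5.8 − 3.6X; [C] = 7.2X.
K_c = [C]^2 / ([D]^2 [A]).
Solving K_c = 0.0117 for X ∈ (0,1): X = 0.196.

X = 0.196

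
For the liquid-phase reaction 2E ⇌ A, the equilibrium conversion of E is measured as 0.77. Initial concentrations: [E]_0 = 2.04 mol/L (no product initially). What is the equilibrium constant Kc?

Let X = conversion of E.
Concentrations: [E] = 2.04 − 2.04X; [A] = 1.02X.
At X = 0.77: [E] = 0.469, [A] = 0.785.
Kc = [A] / ([E]^2) = 3.57 L/mol.

Kc = 3.57 L/mol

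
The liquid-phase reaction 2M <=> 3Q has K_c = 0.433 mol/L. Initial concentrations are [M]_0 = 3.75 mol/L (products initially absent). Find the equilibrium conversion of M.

X = 0.265

Let X = conversion of M; extent ξ = 3.75X/2 mol/L.
Concentrations: [M] = 3.75 − 3.75X; [Q] = 5.62X.
K_c = [Q]^3 / ([M]^2).
Equating to 0.433 mol/L: the physical root is X = 0.265.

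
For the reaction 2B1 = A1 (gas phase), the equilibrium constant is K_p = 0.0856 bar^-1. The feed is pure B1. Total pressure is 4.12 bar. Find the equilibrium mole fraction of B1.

y_B1 = 0.784

Basis: 1 mol B1 initially; let X = conversion of B1. Extent ξ = 0.5X.
Species balance: n_B1 = 1 − X; n_A1 = 0.5X.
Total moles n_T = 1 − 0.5X.
y_i = n_i/n_T, p_i = y_i·P. K_p = p_A1 / (p_B1^2).
This yields a degree-2 equation in X; solving on (0,1), X = 0.356.
Then n_B1 = 0.644, n_T = 0.822, so y_B1 = 0.784.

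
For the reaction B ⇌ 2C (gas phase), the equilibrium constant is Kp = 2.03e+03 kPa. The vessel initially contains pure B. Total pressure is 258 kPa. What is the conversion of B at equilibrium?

Basis: 1 mol B initially; let X = conversion of B. Extent ξ = X.
At extent ξ: n_B = 1 − X; n_C = 2X.
Summing: n_T = 1 + X.
Mole fractions y_i = n_i/n_T; Kp = p_C^2 / (p_B) with p_i = y_i·P.
Setting this equal to 2.03e+03 kPa and taking the physical root (0 < X < 1) gives X = 0.814.

X = 0.814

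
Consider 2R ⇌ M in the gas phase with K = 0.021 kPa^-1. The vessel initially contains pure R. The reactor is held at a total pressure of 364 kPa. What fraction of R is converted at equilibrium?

X = 0.822

Let X = conversion of R (basis 1 mol R); extent of reaction ξ = 0.5X.
Moles: n_R = 1 − X; n_M = 0.5X.
Summing: n_T = 1 − 0.5X.
Mole fractions y_i = n_i/n_T; K = p_M / (p_R^2) with p_i = y_i·P.
Setting this equal to 0.021 kPa^-1 and taking the physical root (0 < X < 1) gives X = 0.822.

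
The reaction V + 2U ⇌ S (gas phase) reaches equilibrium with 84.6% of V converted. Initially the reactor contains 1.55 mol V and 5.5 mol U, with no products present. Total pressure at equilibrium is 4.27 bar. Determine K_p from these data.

K_p = 0.713 bar^-2

Let X = conversion of V (basis 1.55 mol V); extent of reaction ξ = 1.55X.
At extent ξ: n_V = 1.55 − 1.55X; n_U = 5.5 − 3.1X; n_S = 1.55X.
Total moles n_T = 7.05 − 3.1X.
At X = 0.846: n_V = 0.239, n_U = 2.88, n_S = 1.31, n_T = 4.43.
p_i = (n_i/n_T)·P. K_p = p_S / (p_V p_U^2) = 0.713 bar^-2.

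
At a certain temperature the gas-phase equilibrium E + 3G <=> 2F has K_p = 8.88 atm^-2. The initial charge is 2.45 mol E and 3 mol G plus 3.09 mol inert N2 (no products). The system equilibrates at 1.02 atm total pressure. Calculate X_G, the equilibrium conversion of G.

Basis: 3 mol G initially; let X = conversion of G. Extent ξ = X.
At extent ξ: n_E = 2.45 − X; n_G = 3 − 3X; n_F = 2X; n_I = 3.09 (inert).
n_T = Σnᵢ = 8.54 − 2X.
Mole fractions y_i = n_i/n_T; K_p = p_F^2 / (p_E p_G^3) with p_i = y_i·P.
Setting this equal to 8.88 atm^-2 and taking the physical root (0 < X < 1) gives X = 0.507.

X = 0.507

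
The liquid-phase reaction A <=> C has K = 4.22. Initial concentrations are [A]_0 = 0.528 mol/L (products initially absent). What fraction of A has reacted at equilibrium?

Let X = conversion of A; extent ξ = 0.528·X mol/L.
Concentrations: [A] = 0.528 − 0.528X; [C] = 0.528X.
K = [C] / ([A]).
This equals 4.22 at X = 0.808 (the root in 0 < X < 1).

X = 0.808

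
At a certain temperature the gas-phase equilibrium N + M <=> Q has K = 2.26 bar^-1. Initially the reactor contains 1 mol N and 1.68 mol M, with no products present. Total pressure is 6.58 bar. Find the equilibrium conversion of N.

X = 0.869

Take 1 mol N as basis and let X be its fractional conversion, so ξ = X.
Moles: n_N = 1 − X; n_M = 1.68 − X; n_Q = X.
Summing: n_T = 2.68 − X.
Mole fractions y_i = n_i/n_T; K = p_Q / (p_N p_M) with p_i = y_i·P.
Setting this equal to 2.26 bar^-1 and taking the physical root (0 < X < 1) gives X = 0.869.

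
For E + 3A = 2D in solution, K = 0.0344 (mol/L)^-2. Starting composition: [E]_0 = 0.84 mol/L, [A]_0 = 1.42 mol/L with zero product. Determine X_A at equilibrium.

X = 0.203

Let X = conversion of A; extent ξ = 1.42X/3 mol/L.
Concentrations: [E] = 0.84 − 0.473X; [A] = 1.42 − 1.42X; [D] = 0.947X.
K = [D]^2 / ([E] [A]^3).
Setting equal to 0.0344 and solving for X on (0,1) gives X = 0.203.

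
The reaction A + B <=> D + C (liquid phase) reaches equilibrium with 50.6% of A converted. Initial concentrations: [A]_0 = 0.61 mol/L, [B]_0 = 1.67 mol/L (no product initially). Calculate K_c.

Let X = conversion of A.
Concentrations: [A] = 0.61 − 0.61X; [B] = 1.67 − 0.61X; [D] = 0.61X; [C] = 0.61X.
At X = 0.506: [A] = 0.301, [B] = 1.36, [D] = 0.309, [C] = 0.309.
K_c = [D] [C] / ([A] [B]) = 0.232.

K_c = 0.232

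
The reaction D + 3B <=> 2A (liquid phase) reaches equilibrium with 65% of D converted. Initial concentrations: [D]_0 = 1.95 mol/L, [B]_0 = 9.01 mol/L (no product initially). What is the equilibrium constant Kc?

Let X = conversion of D.
Concentrations: [D] = 1.95 − 1.95X; [B] = 9.01 − 5.85X; [A] = 3.9X.
At X = 0.65: [D] = 0.682, [B] = 5.21, [A] = 2.54.
Kc = [A]^2 / ([D] [B]^3) = 0.0667 (mol/L)^-2.

Kc = 0.0667 (mol/L)^-2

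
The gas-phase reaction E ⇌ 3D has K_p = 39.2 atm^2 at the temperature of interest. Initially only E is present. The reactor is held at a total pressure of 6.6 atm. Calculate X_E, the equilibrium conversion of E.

Let X = conversion of E (basis 1 mol E); extent of reaction ξ = X.
Mole table: n_E = 1 − X; n_D = 3X.
n_T = Σnᵢ = 1 + 2X.
y_i = n_i/n_T, p_i = y_i·P. K_p = p_D^3 / (p_E).
Setting this equal to 39.2 atm^2 and taking the physical root (0 < X < 1) gives X = 0.402.

X = 0.402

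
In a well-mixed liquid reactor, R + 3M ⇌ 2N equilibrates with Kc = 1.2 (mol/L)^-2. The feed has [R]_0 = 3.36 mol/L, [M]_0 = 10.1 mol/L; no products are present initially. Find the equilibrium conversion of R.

X = 0.726

Let X = conversion of R; extent ξ = 3.36·X mol/L.
Concentrations: [R] = 3.36 − 3.36X; [M] = 10.1 − 10.1X; [N] = 6.72X.
Kc = [N]^2 / ([R] [M]^3).
This equals 1.2 at X = 0.726 (the root in 0 < X < 1).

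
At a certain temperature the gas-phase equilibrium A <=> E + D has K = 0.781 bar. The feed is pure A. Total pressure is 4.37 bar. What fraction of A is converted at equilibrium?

Let X = conversion of A (basis 1 mol A); extent of reaction ξ = X.
Moles: n_A = 1 − X; n_E = X; n_D = X.
n_T = Σnᵢ = 1 + X.
Mole fractions y_i = n_i/n_T; K = p_E p_D / (p_A) with p_i = y_i·P.
Setting this equal to 0.781 bar and taking the physical root (0 < X < 1) gives X = 0.389.

X = 0.389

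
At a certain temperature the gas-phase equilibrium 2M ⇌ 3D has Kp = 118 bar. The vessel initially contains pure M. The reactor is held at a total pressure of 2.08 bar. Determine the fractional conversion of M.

X = 0.842

Basis: 1 mol M initially; let X = conversion of M. Extent ξ = 0.5X.
Mole table: n_M = 1 − X; n_D = 1.5X.
n_T = Σnᵢ = 1 + 0.5X.
With p_i = (n_i/n_T)P, Kp = p_D^3 / (p_M^2).
Equating to 118 bar and solving on 0 < X < 1: X = 0.842.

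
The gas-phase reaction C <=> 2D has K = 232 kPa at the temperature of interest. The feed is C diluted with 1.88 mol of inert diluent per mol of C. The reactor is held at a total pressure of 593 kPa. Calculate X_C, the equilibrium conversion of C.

X = 0.430

Take 1 mol C as basis and let X be its fractional conversion, so ξ = X.
Moles: n_C = 1 − X; n_D = 2X; n_I = 1.88 (inert).
n_T = Σnᵢ = 2.88 + X.
y_i = n_i/n_T, p_i = y_i·P. K = p_D^2 / (p_C).
Setting this equal to 232 kPa and taking the physical root (0 < X < 1) gives X = 0.430.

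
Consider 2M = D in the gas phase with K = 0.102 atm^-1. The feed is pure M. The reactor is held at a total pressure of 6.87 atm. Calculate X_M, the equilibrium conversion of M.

Basis: 1 mol M initially; let X = conversion of M. Extent ξ = 0.5X.
Mole table: n_M = 1 − X; n_D = 0.5X.
Total moles n_T = 1 − 0.5X.
With p_i = (n_i/n_T)P, K = p_D / (p_M^2).
Substituting and setting equal to 0.102 atm^-1 gives a polynomial in X; the root in (0,1) is X = 0.487.

X = 0.487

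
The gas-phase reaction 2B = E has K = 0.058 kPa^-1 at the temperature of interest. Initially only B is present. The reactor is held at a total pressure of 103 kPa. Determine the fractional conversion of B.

X = 0.800

Basis: 1 mol B initially; let X = conversion of B. Extent ξ = 0.5X.
Moles: n_B = 1 − X; n_E = 0.5X.
n_T = Σnᵢ = 1 − 0.5X.
With p_i = (n_i/n_T)P, K = p_E / (p_B^2).
Equating to 0.058 kPa^-1 and solving on 0 < X < 1: X = 0.800.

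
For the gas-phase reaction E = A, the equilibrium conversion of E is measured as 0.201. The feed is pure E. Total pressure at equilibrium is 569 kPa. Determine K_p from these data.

K_p = 0.252

Take 1 mol E as basis and let X be its fractional conversion, so ξ = X.
Species balance: n_E = 1 − X; n_A = X.
n_T stays at 1 (no change in mole number).
At X = 0.201: n_E = 0.799, n_A = 0.201, n_T = 1.
p_i = (n_i/n_T)·P. K_p = p_A / (p_E) = 0.252.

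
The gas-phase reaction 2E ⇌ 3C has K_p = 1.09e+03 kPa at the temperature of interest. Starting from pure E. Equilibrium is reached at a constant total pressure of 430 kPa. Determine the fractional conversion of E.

X = 0.566

Let X = conversion of E (basis 1 mol E); extent of reaction ξ = 0.5X.
At extent ξ: n_E = 1 − X; n_C = 1.5X.
n_T = Σnᵢ = 1 + 0.5X.
With p_i = (n_i/n_T)P, K_p = p_C^3 / (p_E^2).
Equating to 1.09e+03 kPa and solving on 0 < X < 1: X = 0.566.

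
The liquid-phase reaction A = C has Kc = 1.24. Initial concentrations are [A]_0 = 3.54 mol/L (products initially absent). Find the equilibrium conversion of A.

Let X = conversion of A; extent ξ = 3.54·X mol/L.
Concentrations: [A] = 3.54 − 3.54X; [C] = 3.54X.
Kc = [C] / ([A]).
Equating to 1.24: the physical root is X = 0.554.

X = 0.554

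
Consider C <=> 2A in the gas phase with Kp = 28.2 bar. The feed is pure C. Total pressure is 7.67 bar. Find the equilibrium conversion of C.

X = 0.692

Take 1 mol C as basis and let X be its fractional conversion, so ξ = X.
At extent ξ: n_C = 1 − X; n_A = 2X.
Summing: n_T = 1 + X.
y_i = n_i/n_T, p_i = y_i·P. Kp = p_A^2 / (p_C).
This yields a degree-2 equation in X; solving on (0,1), X = 0.692.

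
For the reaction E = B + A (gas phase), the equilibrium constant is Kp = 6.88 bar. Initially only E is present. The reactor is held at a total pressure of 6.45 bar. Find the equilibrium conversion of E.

Basis: 1 mol E initially; let X = conversion of E. Extent ξ = X.
At extent ξ: n_E = 1 − X; n_B = X; n_A = X.
Total moles n_T = 1 + X.
y_i = n_i/n_T, p_i = y_i·P. Kp = p_B p_A / (p_E).
Equating to 6.88 bar and solving on 0 < X < 1: X = 0.718.

X = 0.718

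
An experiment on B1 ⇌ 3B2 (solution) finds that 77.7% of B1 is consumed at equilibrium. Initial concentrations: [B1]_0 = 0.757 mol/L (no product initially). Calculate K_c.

K_c = 32.5 (mol/L)^2

Let X = conversion of B1.
Concentrations: [B1] = 0.757 − 0.757X; [B2] = 2.27X.
At X = 0.777: [B1] = 0.169, [B2] = 1.76.
K_c = [B2]^3 / ([B1]) = 32.5 (mol/L)^2.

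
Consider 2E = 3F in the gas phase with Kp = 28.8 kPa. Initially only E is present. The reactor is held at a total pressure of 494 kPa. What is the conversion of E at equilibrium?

Let X = conversion of E (basis 1 mol E); extent of reaction ξ = 0.5X.
At extent ξ: n_E = 1 − X; n_F = 1.5X.
Summing: n_T = 1 + 0.5X.
Mole fractions y_i = n_i/n_T; Kp = p_F^3 / (p_E^2) with p_i = y_i·P.
Substituting and setting equal to 28.8 kPa gives a polynomial in X; the root in (0,1) is X = 0.226.

X = 0.226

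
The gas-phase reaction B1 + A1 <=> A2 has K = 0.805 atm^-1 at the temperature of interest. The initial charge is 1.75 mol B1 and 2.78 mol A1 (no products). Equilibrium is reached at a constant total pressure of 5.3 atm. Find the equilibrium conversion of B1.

X = 0.671

Take 1.75 mol B1 as basis and let X be its fractional conversion, so ξ = 1.75X.
Mole table: n_B1 = 1.75 − 1.75X; n_A1 = 2.78 − 1.75X; n_A2 = 1.75X.
Total moles n_T = 4.53 − 1.75X.
Mole fractions y_i = n_i/n_T; K = p_A2 / (p_B1 p_A1) with p_i = y_i·P.
Equating to 0.805 atm^-1 and solving on 0 < X < 1: X = 0.671.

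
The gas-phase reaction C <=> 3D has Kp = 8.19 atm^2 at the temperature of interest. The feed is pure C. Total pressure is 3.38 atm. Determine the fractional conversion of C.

X = 0.370

Take 1 mol C as basis and let X be its fractional conversion, so ξ = X.
Species balance: n_C = 1 − X; n_D = 3X.
n_T = Σnᵢ = 1 + 2X.
With p_i = (n_i/n_T)P, Kp = p_D^3 / (p_C).
Substituting and setting equal to 8.19 atm^2 gives a polynomial in X; the root in (0,1) is X = 0.370.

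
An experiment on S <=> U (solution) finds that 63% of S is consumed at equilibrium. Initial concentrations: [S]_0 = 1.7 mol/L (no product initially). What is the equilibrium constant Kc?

Kc = 1.7

Let X = conversion of S.
Concentrations: [S] = 1.7 − 1.7X; [U] = 1.7X.
At X = 0.63: [S] = 0.629, [U] = 1.07.
Kc = [U] / ([S]) = 1.7.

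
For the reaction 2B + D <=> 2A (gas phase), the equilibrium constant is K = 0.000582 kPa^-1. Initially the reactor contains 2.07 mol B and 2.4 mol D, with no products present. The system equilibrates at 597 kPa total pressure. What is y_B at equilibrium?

y_B = 0.350

Let X = conversion of B (basis 2.07 mol B); extent of reaction ξ = 1.03X.
Mole table: n_B = 2.07 − 2.07X; n_D = 2.4 − 1.03X; n_A = 2.07X.
Total moles n_T = 4.47 − 1.03X.
y_i = n_i/n_T, p_i = y_i·P. K = p_A^2 / (p_B^2 p_D).
This yields a degree-3 equation in X; solving on (0,1), X = 0.295.
Then n_B = 1.46, n_T = 4.16, so y_B = 0.350.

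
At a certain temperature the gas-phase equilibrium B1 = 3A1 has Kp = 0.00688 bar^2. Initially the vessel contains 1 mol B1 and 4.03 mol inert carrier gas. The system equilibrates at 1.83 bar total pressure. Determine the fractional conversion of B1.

X = 0.123

Basis: 1 mol B1 initially; let X = conversion of B1. Extent ξ = X.
Species balance: n_B1 = 1 − X; n_A1 = 3X; n_I = 4.03 (inert).
Summing: n_T = 5.03 + 2X.
Mole fractions y_i = n_i/n_T; Kp = p_A1^3 / (p_B1) with p_i = y_i·P.
Substituting and setting equal to 0.00688 bar^2 gives a polynomial in X; the root in (0,1) is X = 0.123.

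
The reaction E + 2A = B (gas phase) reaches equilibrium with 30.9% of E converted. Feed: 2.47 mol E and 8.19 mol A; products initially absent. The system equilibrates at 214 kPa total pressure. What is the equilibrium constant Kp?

Take 2.47 mol E as basis and let X be its fractional conversion, so ξ = 2.47X.
At extent ξ: n_E = 2.47 − 2.47X; n_A = 8.19 − 4.94X; n_B = 2.47X.
Summing: n_T = 10.7 − 4.94X.
At X = 0.309: n_E = 1.71, n_A = 6.66, n_B = 0.763, n_T = 9.13.
p_i = (n_i/n_T)·P. Kp = p_B / (p_E p_A^2) = 1.83e-05 kPa^-2.

Kp = 1.83e-05 kPa^-2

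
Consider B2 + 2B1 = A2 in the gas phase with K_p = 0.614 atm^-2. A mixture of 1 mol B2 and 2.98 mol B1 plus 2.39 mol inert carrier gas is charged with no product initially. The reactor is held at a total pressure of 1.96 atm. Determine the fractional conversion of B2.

Take 1 mol B2 as basis and let X be its fractional conversion, so ξ = X.
At extent ξ: n_B2 = 1 − X; n_B1 = 2.98 − 2X; n_A2 = X; n_I = 2.39 (inert).
n_T = Σnᵢ = 6.37 − 2X.
y_i = n_i/n_T, p_i = y_i·P. K_p = p_A2 / (p_B2 p_B1^2).
Equating to 0.614 atm^-2 and solving on 0 < X < 1: X = 0.289.

X = 0.289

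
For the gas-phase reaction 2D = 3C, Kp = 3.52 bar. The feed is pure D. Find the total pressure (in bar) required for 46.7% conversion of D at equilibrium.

P = 3.59 bar

Basis: 1 mol D initially; let X = conversion of D. Extent ξ = 0.5X.
At extent ξ: n_D = 1 − X; n_C = 1.5X.
Total moles n_T = 1 + 0.5X.
Kp = p_C^3 / (p_D^2) with p_i = (n_i/n_T)·P.
At X = 0.467: the mole-fraction product g(X) = Π y_i^ν_i = 0.9809. Since Kp = g(X)·P^{1}, P = (Kp/g)^(1/1) = (3.52/0.9809)^(1/1) = 3.59 bar.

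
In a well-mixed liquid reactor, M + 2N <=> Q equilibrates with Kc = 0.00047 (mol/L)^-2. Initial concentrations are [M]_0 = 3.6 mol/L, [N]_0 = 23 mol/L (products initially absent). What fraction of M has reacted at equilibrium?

X = 0.181

Let X = conversion of M; extent ξ = 3.6·X mol/L.
Concentrations: [M] = 3.6 − 3.6X; [N] = 23 − 7.2X; [Q] = 3.6X.
Kc = [Q] / ([M] [N]^2).
Equating to 0.00047 (mol/L)^-2: the physical root is X = 0.181.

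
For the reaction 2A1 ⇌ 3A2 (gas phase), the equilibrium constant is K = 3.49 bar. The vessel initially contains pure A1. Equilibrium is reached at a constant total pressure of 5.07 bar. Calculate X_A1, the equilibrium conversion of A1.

X = 0.431

Let X = conversion of A1 (basis 1 mol A1); extent of reaction ξ = 0.5X.
Moles: n_A1 = 1 − X; n_A2 = 1.5X.
Total moles n_T = 1 + 0.5X.
Mole fractions y_i = n_i/n_T; K = p_A2^3 / (p_A1^2) with p_i = y_i·P.
Substituting and setting equal to 3.49 bar gives a polynomial in X; the root in (0,1) is X = 0.431.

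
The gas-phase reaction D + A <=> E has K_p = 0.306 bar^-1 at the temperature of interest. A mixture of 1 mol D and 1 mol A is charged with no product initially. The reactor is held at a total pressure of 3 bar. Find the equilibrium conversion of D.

X = 0.278

Basis: 1 mol D initially; let X = conversion of D. Extent ξ = X.
At extent ξ: n_D = 1 − X; n_A = 1 − X; n_E = X.
Total moles n_T = 2 − X.
Mole fractions y_i = n_i/n_T; K_p = p_E / (p_D p_A) with p_i = y_i·P.
Setting this equal to 0.306 bar^-1 and taking the physical root (0 < X < 1) gives X = 0.278.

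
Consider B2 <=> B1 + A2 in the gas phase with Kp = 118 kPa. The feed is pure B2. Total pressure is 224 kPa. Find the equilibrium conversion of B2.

Basis: 1 mol B2 initially; let X = conversion of B2. Extent ξ = X.
Moles: n_B2 = 1 − X; n_B1 = X; n_A2 = X.
Total moles n_T = 1 + X.
y_i = n_i/n_T, p_i = y_i·P. Kp = p_B1 p_A2 / (p_B2).
Substituting and setting equal to 118 kPa gives a polynomial in X; the root in (0,1) is X = 0.587.

X = 0.587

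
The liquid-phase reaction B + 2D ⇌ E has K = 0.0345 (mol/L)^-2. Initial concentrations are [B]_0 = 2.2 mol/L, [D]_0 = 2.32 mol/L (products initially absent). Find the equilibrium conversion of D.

Let X = conversion of D; extent ξ = 2.32X/2 mol/L.
Concentrations: [B] = 2.2 − 1.16X; [D] = 2.32 − 2.32X; [E] = 1.16X.
K = [E] / ([B] [D]^2).
Solving K = 0.0345 for X ∈ (0,1): X = 0.201.

X = 0.201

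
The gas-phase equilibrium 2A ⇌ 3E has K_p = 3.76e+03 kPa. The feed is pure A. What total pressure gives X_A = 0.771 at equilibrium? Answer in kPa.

P = 177 kPa

Let X = conversion of A (basis 1 mol A); extent of reaction ξ = 0.5X.
Mole table: n_A = 1 − X; n_E = 1.5X.
n_T = Σnᵢ = 1 + 0.5X.
K_p = p_E^3 / (p_A^2) with p_i = (n_i/n_T)·P.
At X = 0.771: the mole-fraction product g(X) = Π y_i^ν_i = 21.29. Since K_p = g(X)·P^{1}, P = (K_p/g)^(1/1) = (3.76e+03/21.29)^(1/1) = 177 kPa.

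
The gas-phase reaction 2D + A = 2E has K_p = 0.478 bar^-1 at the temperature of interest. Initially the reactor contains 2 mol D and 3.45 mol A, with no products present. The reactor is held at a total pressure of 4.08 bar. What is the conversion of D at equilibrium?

X = 0.518

Let X = conversion of D (basis 2 mol D); extent of reaction ξ = X.
At extent ξ: n_D = 2 − 2X; n_A = 3.45 − X; n_E = 2X.
Summing: n_T = 5.45 − X.
y_i = n_i/n_T, p_i = y_i·P. K_p = p_E^2 / (p_D^2 p_A).
Substituting and setting equal to 0.478 bar^-1 gives a polynomial in X; the root in (0,1) is X = 0.518.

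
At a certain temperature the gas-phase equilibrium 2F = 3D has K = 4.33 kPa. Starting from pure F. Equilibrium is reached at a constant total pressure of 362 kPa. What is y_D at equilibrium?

Take 1 mol F as basis and let X be its fractional conversion, so ξ = 0.5X.
Mole table: n_F = 1 − X; n_D = 1.5X.
Summing: n_T = 1 + 0.5X.
Mole fractions y_i = n_i/n_T; K = p_D^3 / (p_F^2) with p_i = y_i·P.
This yields a degree-3 equation in X; solving on (0,1), X = 0.141.
Then n_D = 0.211, n_T = 1.07, so y_D = 0.197.

y_D = 0.197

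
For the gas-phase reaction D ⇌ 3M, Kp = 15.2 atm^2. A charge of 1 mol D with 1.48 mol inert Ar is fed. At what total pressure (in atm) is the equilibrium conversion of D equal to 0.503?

P = 5.17 atm

Take 1 mol D as basis and let X be its fractional conversion, so ξ = X.
Species balance: n_D = 1 − X; n_M = 3X; n_I = 1.48 (inert).
Total moles n_T = 2.48 + 2X.
Kp = p_M^3 / (p_D) with p_i = (n_i/n_T)·P.
At X = 0.503: the mole-fraction product g(X) = Π y_i^ν_i = 0.5689. Since Kp = g(X)·P^{2}, P = (Kp/g)^(1/2) = (15.2/0.5689)^(1/2) = 5.17 atm.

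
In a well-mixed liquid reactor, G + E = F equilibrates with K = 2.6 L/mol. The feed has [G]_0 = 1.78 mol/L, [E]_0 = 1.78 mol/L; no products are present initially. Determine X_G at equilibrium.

Let X = conversion of G; extent ξ = 1.78·X mol/L.
Concentrations: [G] = 1.78 − 1.78X; [E] = 1.78 − 1.78X; [F] = 1.78X.
K = [F] / ([G] [E]).
This equals 2.6 at X = 0.631 (the root in 0 < X < 1).

X = 0.631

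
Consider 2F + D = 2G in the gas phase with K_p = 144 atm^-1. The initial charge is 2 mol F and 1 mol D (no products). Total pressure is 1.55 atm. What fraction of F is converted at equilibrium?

X = 0.814

Basis: 2 mol F initially; let X = conversion of F. Extent ξ = X.
At extent ξ: n_F = 2 − 2X; n_D = 1 − X; n_G = 2X.
Total moles n_T = 3 − X.
With p_i = (n_i/n_T)P, K_p = p_G^2 / (p_F^2 p_D).
Substituting and setting equal to 144 atm^-1 gives a polynomial in X; the root in (0,1) is X = 0.814.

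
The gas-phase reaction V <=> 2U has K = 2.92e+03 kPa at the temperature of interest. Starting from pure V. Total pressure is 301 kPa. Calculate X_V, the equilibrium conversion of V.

X = 0.841

Basis: 1 mol V initially; let X = conversion of V. Extent ξ = X.
Mole table: n_V = 1 − X; n_U = 2X.
n_T = Σnᵢ = 1 + X.
y_i = n_i/n_T, p_i = y_i·P. K = p_U^2 / (p_V).
This yields a degree-2 equation in X; solving on (0,1), X = 0.841.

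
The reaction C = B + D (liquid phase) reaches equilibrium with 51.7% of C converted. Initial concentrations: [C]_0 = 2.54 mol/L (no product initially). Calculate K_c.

Let X = conversion of C.
Concentrations: [C] = 2.54 − 2.54X; [B] = 2.54X; [D] = 2.54X.
At X = 0.517: [C] = 1.23, [B] = 1.31, [D] = 1.31.
K_c = [B] [D] / ([C]) = 1.41 mol/L.

K_c = 1.41 mol/L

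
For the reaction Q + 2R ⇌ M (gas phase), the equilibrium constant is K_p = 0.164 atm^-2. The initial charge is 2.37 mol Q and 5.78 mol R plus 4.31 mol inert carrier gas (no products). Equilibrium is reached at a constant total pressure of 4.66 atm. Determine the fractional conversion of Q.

X = 0.343

Take 2.37 mol Q as basis and let X be its fractional conversion, so ξ = 2.37X.
At extent ξ: n_Q = 2.37 − 2.37X; n_R = 5.78 − 4.74X; n_M = 2.37X; n_I = 4.31 (inert).
Summing: n_T = 12.5 − 4.74X.
Mole fractions y_i = n_i/n_T; K_p = p_M / (p_Q p_R^2) with p_i = y_i·P.
Setting this equal to 0.164 atm^-2 and taking the physical root (0 < X < 1) gives X = 0.343.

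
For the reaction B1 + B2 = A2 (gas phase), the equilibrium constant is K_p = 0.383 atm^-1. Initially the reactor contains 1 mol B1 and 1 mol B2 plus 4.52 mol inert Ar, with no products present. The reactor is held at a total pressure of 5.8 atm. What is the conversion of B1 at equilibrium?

Let X = conversion of B1 (basis 1 mol B1); extent of reaction ξ = X.
Moles: n_B1 = 1 − X; n_B2 = 1 − X; n_A2 = X; n_I = 4.52 (inert).
Summing: n_T = 6.52 − X.
With p_i = (n_i/n_T)P, K_p = p_A2 / (p_B1 p_B2).
Equating to 0.383 atm^-1 and solving on 0 < X < 1: X = 0.216.

X = 0.216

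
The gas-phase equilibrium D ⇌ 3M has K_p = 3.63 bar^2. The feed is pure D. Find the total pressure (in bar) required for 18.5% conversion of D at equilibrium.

Take 1 mol D as basis and let X be its fractional conversion, so ξ = X.
At extent ξ: n_D = 1 − X; n_M = 3X.
n_T = Σnᵢ = 1 + 2X.
K_p = p_M^3 / (p_D) with p_i = (n_i/n_T)·P.
At X = 0.185: the mole-fraction product g(X) = Π y_i^ν_i = 0.1118. Since K_p = g(X)·P^{2}, P = (K_p/g)^(1/2) = (3.63/0.1118)^(1/2) = 5.7 bar.

P = 5.7 bar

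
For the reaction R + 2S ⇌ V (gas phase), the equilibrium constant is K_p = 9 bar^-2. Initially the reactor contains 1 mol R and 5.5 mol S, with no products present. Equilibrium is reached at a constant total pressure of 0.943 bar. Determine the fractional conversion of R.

X = 0.834

Take 1 mol R as basis and let X be its fractional conversion, so ξ = X.
Species balance: n_R = 1 − X; n_S = 5.5 − 2X; n_V = X.
Summing: n_T = 6.5 − 2X.
With p_i = (n_i/n_T)P, K_p = p_V / (p_R p_S^2).
Equating to 9 bar^-2 and solving on 0 < X < 1: X = 0.834.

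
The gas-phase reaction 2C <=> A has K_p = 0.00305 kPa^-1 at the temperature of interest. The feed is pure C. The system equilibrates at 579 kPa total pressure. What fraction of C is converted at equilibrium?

Let X = conversion of C (basis 1 mol C); extent of reaction ξ = 0.5X.
Species balance: n_C = 1 − X; n_A = 0.5X.
Total moles n_T = 1 − 0.5X.
Mole fractions y_i = n_i/n_T; K_p = p_A / (p_C^2) with p_i = y_i·P.
This yields a degree-2 equation in X; solving on (0,1), X = 0.648.

X = 0.648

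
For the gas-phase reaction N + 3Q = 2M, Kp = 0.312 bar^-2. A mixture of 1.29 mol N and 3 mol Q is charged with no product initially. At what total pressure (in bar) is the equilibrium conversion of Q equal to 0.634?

Let X = conversion of Q (basis 3 mol Q); extent of reaction ξ = X.
At extent ξ: n_N = 1.29 − X; n_Q = 3 − 3X; n_M = 2X.
Total moles n_T = 4.29 − 2X.
Kp = p_M^2 / (p_N p_Q^3) with p_i = (n_i/n_T)·P.
At X = 0.634: the mole-fraction product g(X) = Π y_i^ν_i = 16.91. Since Kp = g(X)·P^{-2}, P = (g/Kp)^(1/2) = (16.91/0.312)^(1/2) = 7.36 bar.

P = 7.36 bar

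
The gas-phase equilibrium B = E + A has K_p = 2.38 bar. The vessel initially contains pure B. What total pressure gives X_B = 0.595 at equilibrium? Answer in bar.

P = 4.34 bar

Take 1 mol B as basis and let X be its fractional conversion, so ξ = X.
Species balance: n_B = 1 − X; n_E = X; n_A = X.
n_T = Σnᵢ = 1 + X.
K_p = p_E p_A / (p_B) with p_i = (n_i/n_T)·P.
At X = 0.595: the mole-fraction product g(X) = Π y_i^ν_i = 0.548. Since K_p = g(X)·P^{1}, P = (K_p/g)^(1/1) = (2.38/0.548)^(1/1) = 4.34 bar.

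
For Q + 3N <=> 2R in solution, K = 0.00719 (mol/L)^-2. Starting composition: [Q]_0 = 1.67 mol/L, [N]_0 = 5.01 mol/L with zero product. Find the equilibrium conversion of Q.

X = 0.222

Let X = conversion of Q; extent ξ = 1.67·X mol/L.
Concentrations: [Q] = 1.67 − 1.67X; [N] = 5.01 − 5.01X; [R] = 3.34X.
K = [R]^2 / ([Q] [N]^3).
This equals 0.00719 at X = 0.222 (the root in 0 < X < 1).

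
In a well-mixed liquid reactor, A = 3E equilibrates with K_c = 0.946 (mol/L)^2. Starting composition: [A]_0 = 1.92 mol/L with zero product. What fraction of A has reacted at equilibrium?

Let X = conversion of A; extent ξ = 1.92·X mol/L.
Concentrations: [A] = 1.92 − 1.92X; [E] = 5.76X.
K_c = [E]^3 / ([A]).
Equating to 0.946 (mol/L)^2: the physical root is X = 0.197.

X = 0.197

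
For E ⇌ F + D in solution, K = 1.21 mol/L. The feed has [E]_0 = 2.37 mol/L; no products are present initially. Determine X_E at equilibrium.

Let X = conversion of E; extent ξ = 2.37·X mol/L.
Concentrations: [E] = 2.37 − 2.37X; [F] = 2.37X; [D] = 2.37X.
K = [F] [D] / ([E]).
Solving K = 1.21 for X ∈ (0,1): X = 0.503.

X = 0.503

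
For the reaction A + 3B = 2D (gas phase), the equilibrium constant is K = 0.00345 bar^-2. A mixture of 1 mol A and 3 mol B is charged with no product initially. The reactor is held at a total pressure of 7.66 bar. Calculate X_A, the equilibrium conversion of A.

X = 0.206

Take 1 mol A as basis and let X be its fractional conversion, so ξ = X.
Mole table: n_A = 1 − X; n_B = 3 − 3X; n_D = 2X.
n_T = Σnᵢ = 4 − 2X.
y_i = n_i/n_T, p_i = y_i·P. K = p_D^2 / (p_A p_B^3).
This yields a degree-4 equation in X; solving on (0,1), X = 0.206.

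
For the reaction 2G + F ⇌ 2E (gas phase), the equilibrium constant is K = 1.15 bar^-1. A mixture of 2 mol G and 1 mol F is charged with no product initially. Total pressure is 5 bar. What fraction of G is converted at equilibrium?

Take 2 mol G as basis and let X be its fractional conversion, so ξ = X.
Moles: n_G = 2 − 2X; n_F = 1 − X; n_E = 2X.
n_T = Σnᵢ = 3 − X.
y_i = n_i/n_T, p_i = y_i·P. K = p_E^2 / (p_G^2 p_F).
Substituting and setting equal to 1.15 bar^-1 gives a polynomial in X; the root in (0,1) is X = 0.515.

X = 0.515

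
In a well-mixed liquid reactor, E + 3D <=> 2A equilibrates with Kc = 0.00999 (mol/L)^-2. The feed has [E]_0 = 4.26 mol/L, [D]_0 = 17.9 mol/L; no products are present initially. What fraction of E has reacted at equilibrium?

X = 0.562

Let X = conversion of E; extent ξ = 4.26·X mol/L.
Concentrations: [E] = 4.26 − 4.26X; [D] = 17.9 − 12.8X; [A] = 8.52X.
Kc = [A]^2 / ([E] [D]^3).
Solving Kc = 0.00999 for X ∈ (0,1): X = 0.562.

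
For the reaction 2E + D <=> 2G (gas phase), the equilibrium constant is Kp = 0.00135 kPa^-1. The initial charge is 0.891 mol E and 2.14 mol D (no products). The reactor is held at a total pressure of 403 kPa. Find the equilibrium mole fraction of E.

Take 0.891 mol E as basis and let X be its fractional conversion, so ξ = 0.446X.
At extent ξ: n_E = 0.891 − 0.891X; n_D = 2.14 − 0.446X; n_G = 0.891X.
Summing: n_T = 3.03 − 0.446X.
y_i = n_i/n_T, p_i = y_i·P. Kp = p_G^2 / (p_E^2 p_D).
Setting this equal to 0.00135 kPa^-1 and taking the physical root (0 < X < 1) gives X = 0.380.
Then n_E = 0.553, n_T = 2.86, so y_E = 0.193.

y_E = 0.193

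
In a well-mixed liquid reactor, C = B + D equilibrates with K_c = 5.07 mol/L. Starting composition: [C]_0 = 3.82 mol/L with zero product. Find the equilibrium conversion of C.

X = 0.666

Let X = conversion of C; extent ξ = 3.82·X mol/L.
Concentrations: [C] = 3.82 − 3.82X; [B] = 3.82X; [D] = 3.82X.
K_c = [B] [D] / ([C]).
Setting equal to 5.07 and solving for X on (0,1) gives X = 0.666.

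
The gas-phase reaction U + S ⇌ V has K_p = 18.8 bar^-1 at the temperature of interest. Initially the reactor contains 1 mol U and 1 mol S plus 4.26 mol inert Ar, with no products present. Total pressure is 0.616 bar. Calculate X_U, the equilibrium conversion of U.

Let X = conversion of U (basis 1 mol U); extent of reaction ξ = X.
Moles: n_U = 1 − X; n_S = 1 − X; n_V = X; n_I = 4.26 (inert).
Summing: n_T = 6.26 − X.
With p_i = (n_i/n_T)P, K_p = p_V / (p_U p_S).
This yields a degree-2 equation in X; solving on (0,1), X = 0.501.

X = 0.501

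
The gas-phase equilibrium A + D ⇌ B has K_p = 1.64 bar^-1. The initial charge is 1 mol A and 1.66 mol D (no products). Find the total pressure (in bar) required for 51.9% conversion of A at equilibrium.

Let X = conversion of A (basis 1 mol A); extent of reaction ξ = X.
At extent ξ: n_A = 1 − X; n_D = 1.66 − X; n_B = X.
n_T = Σnᵢ = 2.66 − X.
K_p = p_B / (p_A p_D) with p_i = (n_i/n_T)·P.
At X = 0.519: the mole-fraction product g(X) = Π y_i^ν_i = 2.025. Since K_p = g(X)·P^{-1}, P = (g/K_p)^(1/1) = (2.025/1.64)^(1/1) = 1.23 bar.

P = 1.23 bar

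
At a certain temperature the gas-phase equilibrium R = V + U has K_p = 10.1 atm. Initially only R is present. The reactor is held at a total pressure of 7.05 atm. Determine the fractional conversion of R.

X = 0.767

Let X = conversion of R (basis 1 mol R); extent of reaction ξ = X.
At extent ξ: n_R = 1 − X; n_V = X; n_U = X.
n_T = Σnᵢ = 1 + X.
Mole fractions y_i = n_i/n_T; K_p = p_V p_U / (p_R) with p_i = y_i·P.
Equating to 10.1 atm and solving on 0 < X < 1: X = 0.767.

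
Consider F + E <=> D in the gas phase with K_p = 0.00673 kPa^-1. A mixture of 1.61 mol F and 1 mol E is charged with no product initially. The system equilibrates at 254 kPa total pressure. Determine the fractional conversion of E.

Take 1 mol E as basis and let X be its fractional conversion, so ξ = X.
At extent ξ: n_F = 1.61 − X; n_E = 1 − X; n_D = X.
Summing: n_T = 2.61 − X.
y_i = n_i/n_T, p_i = y_i·P. K_p = p_D / (p_F p_E).
Substituting and setting equal to 0.00673 kPa^-1 gives a polynomial in X; the root in (0,1) is X = 0.476.

X = 0.476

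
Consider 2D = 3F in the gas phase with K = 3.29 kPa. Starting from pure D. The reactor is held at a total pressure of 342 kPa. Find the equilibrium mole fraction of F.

Basis: 1 mol D initially; let X = conversion of D. Extent ξ = 0.5X.
Moles: n_D = 1 − X; n_F = 1.5X.
Summing: n_T = 1 + 0.5X.
y_i = n_i/n_T, p_i = y_i·P. K = p_F^3 / (p_D^2).
Equating to 3.29 kPa and solving on 0 < X < 1: X = 0.132.
Then n_F = 0.198, n_T = 1.07, so y_F = 0.185.

y_F = 0.185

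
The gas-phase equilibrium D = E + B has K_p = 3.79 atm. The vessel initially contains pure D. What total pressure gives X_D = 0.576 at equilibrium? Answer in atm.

Let X = conversion of D (basis 1 mol D); extent of reaction ξ = X.
At extent ξ: n_D = 1 − X; n_E = X; n_B = X.
Summing: n_T = 1 + X.
K_p = p_E p_B / (p_D) with p_i = (n_i/n_T)·P.
At X = 0.576: the mole-fraction product g(X) = Π y_i^ν_i = 0.4965. Since K_p = g(X)·P^{1}, P = (K_p/g)^(1/1) = (3.79/0.4965)^(1/1) = 7.63 atm.

P = 7.63 atm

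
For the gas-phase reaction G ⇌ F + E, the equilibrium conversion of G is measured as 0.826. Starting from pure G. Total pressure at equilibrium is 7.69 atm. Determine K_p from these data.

K_p = 16.5 atm

Take 1 mol G as basis and let X be its fractional conversion, so ξ = X.
Moles: n_G = 1 − X; n_F = X; n_E = X.
Summing: n_T = 1 + X.
At X = 0.826: n_G = 0.174, n_F = 0.826, n_E = 0.826, n_T = 1.83.
p_i = (n_i/n_T)·P. K_p = p_F p_E / (p_G) = 16.5 atm.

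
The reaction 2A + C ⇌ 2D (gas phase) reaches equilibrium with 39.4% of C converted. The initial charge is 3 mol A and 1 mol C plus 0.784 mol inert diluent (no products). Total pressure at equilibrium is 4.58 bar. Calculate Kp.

Kp = 0.201 bar^-1

Basis: 1 mol C initially; let X = conversion of C. Extent ξ = X.
Moles: n_A = 3 − 2X; n_C = 1 − X; n_D = 2X; n_I = 0.784 (inert).
Summing: n_T = 4.78 − X.
At X = 0.394: n_A = 2.21, n_C = 0.606, n_D = 0.788, n_T = 4.39.
p_i = (n_i/n_T)·P. Kp = p_D^2 / (p_A^2 p_C) = 0.201 bar^-1.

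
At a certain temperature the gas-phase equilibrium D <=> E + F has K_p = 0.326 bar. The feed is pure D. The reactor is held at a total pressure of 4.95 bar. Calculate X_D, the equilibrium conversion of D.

X = 0.249

Basis: 1 mol D initially; let X = conversion of D. Extent ξ = X.
At extent ξ: n_D = 1 − X; n_E = X; n_F = X.
n_T = Σnᵢ = 1 + X.
y_i = n_i/n_T, p_i = y_i·P. K_p = p_E p_F / (p_D).
This yields a degree-2 equation in X; solving on (0,1), X = 0.249.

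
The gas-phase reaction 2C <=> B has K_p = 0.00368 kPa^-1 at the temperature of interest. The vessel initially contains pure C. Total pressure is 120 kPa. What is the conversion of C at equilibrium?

X = 0.399

Take 1 mol C as basis and let X be its fractional conversion, so ξ = 0.5X.
At extent ξ: n_C = 1 − X; n_B = 0.5X.
Total moles n_T = 1 − 0.5X.
y_i = n_i/n_T, p_i = y_i·P. K_p = p_B / (p_C^2).
Substituting and setting equal to 0.00368 kPa^-1 gives a polynomial in X; the root in (0,1) is X = 0.399.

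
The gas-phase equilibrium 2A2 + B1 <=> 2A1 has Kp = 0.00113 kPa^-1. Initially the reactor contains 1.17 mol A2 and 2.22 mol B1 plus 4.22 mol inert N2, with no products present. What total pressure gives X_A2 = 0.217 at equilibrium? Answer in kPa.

Basis: 1.17 mol A2 initially; let X = conversion of A2. Extent ξ = 0.585X.
Moles: n_A2 = 1.17 − 1.17X; n_B1 = 2.22 − 0.585X; n_A1 = 1.17X; n_I = 4.22 (inert).
Total moles n_T = 7.61 − 0.585X.
Kp = p_A1^2 / (p_A2^2 p_B1) with p_i = (n_i/n_T)·P.
At X = 0.217: the mole-fraction product g(X) = Π y_i^ν_i = 0.2746. Since Kp = g(X)·P^{-1}, P = (g/Kp)^(1/1) = (0.2746/0.00113)^(1/1) = 243 kPa.

P = 243 kPa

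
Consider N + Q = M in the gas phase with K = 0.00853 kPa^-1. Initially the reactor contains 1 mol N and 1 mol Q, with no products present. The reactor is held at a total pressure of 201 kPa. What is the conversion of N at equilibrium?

X = 0.393

Take 1 mol N as basis and let X be its fractional conversion, so ξ = X.
Moles: n_N = 1 − X; n_Q = 1 − X; n_M = X.
n_T = Σnᵢ = 2 − X.
Mole fractions y_i = n_i/n_T; K = p_M / (p_N p_Q) with p_i = y_i·P.
This yields a degree-2 equation in X; solving on (0,1), X = 0.393.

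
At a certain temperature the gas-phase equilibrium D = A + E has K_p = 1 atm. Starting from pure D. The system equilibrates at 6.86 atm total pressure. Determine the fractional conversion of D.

X = 0.357

Basis: 1 mol D initially; let X = conversion of D. Extent ξ = X.
Species balance: n_D = 1 − X; n_A = X; n_E = X.
n_T = Σnᵢ = 1 + X.
Mole fractions y_i = n_i/n_T; K_p = p_A p_E / (p_D) with p_i = y_i·P.
Substituting and setting equal to 1 atm gives a polynomial in X; the root in (0,1) is X = 0.357.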